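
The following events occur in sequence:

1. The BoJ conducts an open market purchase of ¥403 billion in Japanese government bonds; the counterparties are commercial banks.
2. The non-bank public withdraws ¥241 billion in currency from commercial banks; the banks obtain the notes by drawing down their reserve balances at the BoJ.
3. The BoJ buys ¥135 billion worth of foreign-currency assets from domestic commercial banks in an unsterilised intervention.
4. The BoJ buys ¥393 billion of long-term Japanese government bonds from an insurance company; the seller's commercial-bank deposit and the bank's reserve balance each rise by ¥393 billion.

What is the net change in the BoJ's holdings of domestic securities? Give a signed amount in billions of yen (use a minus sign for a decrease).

OMO purchase (from banks) ¥403 billion: securities added to the BoJ's portfolio → +¥403B.
Currency withdrawal ¥241 billion: the BoJ's securities portfolio is untouched → 0.
FX purchase ¥135 billion: the BoJ's securities portfolio is untouched → 0.
Asset purchase (from non-banks) ¥393 billion: securities added to the BoJ's portfolio → +¥393B.
Net: 403 + 0 + 0 + 393 = +¥796 billion.

+¥796 billion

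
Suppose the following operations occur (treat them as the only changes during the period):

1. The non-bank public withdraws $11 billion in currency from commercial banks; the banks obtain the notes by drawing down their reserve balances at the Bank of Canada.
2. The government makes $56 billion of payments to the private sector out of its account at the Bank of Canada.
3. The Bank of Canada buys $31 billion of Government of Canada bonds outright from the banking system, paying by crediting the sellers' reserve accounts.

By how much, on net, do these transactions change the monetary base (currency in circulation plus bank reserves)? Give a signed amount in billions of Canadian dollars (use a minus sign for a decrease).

Currency withdrawal $11 billion: just a shift between currency and reserves — both are base money → 0.
Government spending $56 billion: a non-base liability converts back to reserves → +$56B.
OMO purchase (from banks) $31 billion: Bank of Canada balance sheet expands → +$31B.
Net: 0 + 56 + 31 = +$87 billion.

+$87 billion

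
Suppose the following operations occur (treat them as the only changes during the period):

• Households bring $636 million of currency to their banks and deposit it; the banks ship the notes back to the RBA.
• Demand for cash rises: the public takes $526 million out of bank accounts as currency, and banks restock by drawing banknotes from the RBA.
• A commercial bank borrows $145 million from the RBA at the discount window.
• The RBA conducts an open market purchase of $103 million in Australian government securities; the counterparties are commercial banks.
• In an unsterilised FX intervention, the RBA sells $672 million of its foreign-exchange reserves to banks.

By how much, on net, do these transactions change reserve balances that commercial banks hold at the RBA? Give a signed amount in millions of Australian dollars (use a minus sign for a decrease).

RBA balance sheet:
  Assets:      Securities +$103M, Loans to banks +$145M, Foreign assets −$672M
  Liabilities: Bank reserves −$314M, Currency in circulation −$110M
Commercial banking system:
  Assets:      Reserves at CB −$314M, Securities −$103M, Foreign assets +$672M
  Liabilities: Checkable deposits +$110M, Borrowings from CB +$145M
So the change in reserve balances that commercial banks hold at the RBA is -$314 million.

-$314 million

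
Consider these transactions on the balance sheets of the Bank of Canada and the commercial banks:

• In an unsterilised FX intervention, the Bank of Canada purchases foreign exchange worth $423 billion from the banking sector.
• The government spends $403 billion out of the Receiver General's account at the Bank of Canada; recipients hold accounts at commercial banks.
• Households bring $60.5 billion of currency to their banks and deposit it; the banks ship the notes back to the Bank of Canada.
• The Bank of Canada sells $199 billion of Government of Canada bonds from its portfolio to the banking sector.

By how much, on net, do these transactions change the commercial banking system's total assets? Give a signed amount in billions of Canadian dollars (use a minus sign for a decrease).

FX purchase $423 billion: just an asset swap on bank balance sheets → 0.
Government spending $403 billion: bank balance sheets expand → +$403B.
Currency deposit $60.5 billion: bank balance sheets expand → +$60.5B.
OMO sale (to banks) $199 billion: just an asset swap on bank balance sheets → 0.
Net: 0 + 403 + 60.5 + 0 = +$463.5 billion.

+$463.5 billion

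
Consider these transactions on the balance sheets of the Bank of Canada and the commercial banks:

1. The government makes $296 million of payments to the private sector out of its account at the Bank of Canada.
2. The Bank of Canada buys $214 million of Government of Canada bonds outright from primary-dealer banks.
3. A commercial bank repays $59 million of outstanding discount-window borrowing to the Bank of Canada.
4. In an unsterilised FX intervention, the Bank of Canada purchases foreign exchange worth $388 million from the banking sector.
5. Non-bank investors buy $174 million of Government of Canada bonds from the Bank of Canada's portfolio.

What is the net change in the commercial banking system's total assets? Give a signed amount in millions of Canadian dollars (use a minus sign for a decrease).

Government spending $296 million: bank balance sheets expand → +$296M.
OMO purchase (from banks) $214 million: just an asset swap on bank balance sheets → 0.
Discount-window repayment $59 million: bank balance sheets shrink → −$59M.
FX purchase $388 million: just an asset swap on bank balance sheets → 0.
Asset sale (to non-banks) $174 million: bank balance sheets shrink → −$174M.
Net: 296 + 0 − 59 + 0 − 174 = +$63 million.

+$63 million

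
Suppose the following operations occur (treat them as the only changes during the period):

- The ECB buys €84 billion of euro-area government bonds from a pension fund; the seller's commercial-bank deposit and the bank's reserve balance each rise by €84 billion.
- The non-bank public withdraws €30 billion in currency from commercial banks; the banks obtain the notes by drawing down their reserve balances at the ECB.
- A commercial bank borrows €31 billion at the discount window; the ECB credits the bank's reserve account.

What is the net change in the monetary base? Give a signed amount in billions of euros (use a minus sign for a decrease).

+€115 billion

ECB balance sheet:
  Assets:      Securities +€84B, Loans to banks +€31B
  Liabilities: Bank reserves +€85B, Currency in circulation +€30B
Commercial banking system:
  Assets:      Reserves at CB +€85B
  Liabilities: Checkable deposits +€54B, Borrowings from CB +€31B
Monetary base = currency + reserves: +€30B + (+€85B) = +€115 billion.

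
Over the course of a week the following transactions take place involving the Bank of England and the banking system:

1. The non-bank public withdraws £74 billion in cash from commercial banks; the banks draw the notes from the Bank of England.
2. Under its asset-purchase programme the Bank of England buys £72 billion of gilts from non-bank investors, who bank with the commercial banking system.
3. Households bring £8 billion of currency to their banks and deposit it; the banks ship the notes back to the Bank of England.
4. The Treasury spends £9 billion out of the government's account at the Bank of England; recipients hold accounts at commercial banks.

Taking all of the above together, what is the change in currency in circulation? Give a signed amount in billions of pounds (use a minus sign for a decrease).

Bank of England balance sheet:
  Assets:      Securities +£72B
  Liabilities: Bank reserves +£15B, Currency in circulation +£66B, Government deposits −£9B
Commercial banking system:
  Assets:      Reserves at CB +£15B
  Liabilities: Checkable deposits +£15B
So the change in currency in circulation is +£66 billion.

+£66 billion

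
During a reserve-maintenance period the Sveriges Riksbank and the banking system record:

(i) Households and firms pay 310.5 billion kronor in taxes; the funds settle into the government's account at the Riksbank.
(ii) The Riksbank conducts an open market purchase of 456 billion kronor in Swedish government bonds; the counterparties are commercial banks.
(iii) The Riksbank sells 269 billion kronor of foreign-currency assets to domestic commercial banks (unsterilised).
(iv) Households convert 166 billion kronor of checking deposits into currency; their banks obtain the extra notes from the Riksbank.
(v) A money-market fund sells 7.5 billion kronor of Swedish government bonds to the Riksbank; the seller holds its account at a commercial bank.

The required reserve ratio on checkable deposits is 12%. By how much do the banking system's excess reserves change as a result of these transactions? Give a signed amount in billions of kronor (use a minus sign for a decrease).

Government account inflow 310.5 billion kronor: reserves −310.5B, deposits −310.5B.
OMO purchase (from banks) 456 billion kronor: reserves +456B, deposits 0.
FX sale 269 billion kronor: reserves −269B, deposits 0.
Currency withdrawal 166 billion kronor: reserves −166B, deposits −166B.
Asset purchase (from non-banks) 7.5 billion kronor: reserves +7.5B, deposits +7.5B.
Totals: Δreserves = −282B, Δdeposits = −469B.
Δrequired reserves = 12% × −469B = −56.28B.
Δexcess reserves = Δreserves − Δrequired = −282B − (−56.28B) = -225.72 billion.

-225.72 billion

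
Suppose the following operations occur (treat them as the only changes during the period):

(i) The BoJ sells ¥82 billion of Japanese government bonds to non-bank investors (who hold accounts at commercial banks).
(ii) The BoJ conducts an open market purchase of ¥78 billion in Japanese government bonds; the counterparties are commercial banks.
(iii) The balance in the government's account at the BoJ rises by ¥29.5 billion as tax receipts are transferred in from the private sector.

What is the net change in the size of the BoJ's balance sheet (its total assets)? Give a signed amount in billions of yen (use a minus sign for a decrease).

Asset sale (to non-banks) ¥82 billion: a BoJ asset is shed → −¥82B.
OMO purchase (from banks) ¥78 billion: a BoJ asset is acquired → +¥78B.
Government account inflow ¥29.5 billion: only the composition of liabilities changes → 0.
Net: −82 + 78 + 0 = -¥4 billion.

-¥4 billion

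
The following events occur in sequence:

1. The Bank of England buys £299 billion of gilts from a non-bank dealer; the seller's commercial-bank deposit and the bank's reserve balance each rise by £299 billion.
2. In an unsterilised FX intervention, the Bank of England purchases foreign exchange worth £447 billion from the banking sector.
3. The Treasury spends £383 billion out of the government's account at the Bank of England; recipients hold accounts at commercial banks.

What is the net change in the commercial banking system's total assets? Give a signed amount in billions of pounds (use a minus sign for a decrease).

+£682 billion

Asset purchase (from non-banks) £299 billion: bank balance sheets expand → +£299B.
FX purchase £447 billion: just an asset swap on bank balance sheets → 0.
Government spending £383 billion: bank balance sheets expand → +£383B.
Net: 299 + 0 + 383 = +£682 billion.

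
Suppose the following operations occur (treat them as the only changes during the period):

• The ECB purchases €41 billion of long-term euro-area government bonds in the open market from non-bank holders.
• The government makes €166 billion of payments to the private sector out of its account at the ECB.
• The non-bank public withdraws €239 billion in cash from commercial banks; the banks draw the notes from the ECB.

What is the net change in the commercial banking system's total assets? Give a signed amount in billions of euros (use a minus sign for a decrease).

Asset purchase (from non-banks) €41 billion: bank balance sheets expand → +€41B.
Government spending €166 billion: bank balance sheets expand → +€166B.
Currency withdrawal €239 billion: bank balance sheets shrink → −€239B.
Net: 41 + 166 − 239 = -€32 billion.

-€32 billion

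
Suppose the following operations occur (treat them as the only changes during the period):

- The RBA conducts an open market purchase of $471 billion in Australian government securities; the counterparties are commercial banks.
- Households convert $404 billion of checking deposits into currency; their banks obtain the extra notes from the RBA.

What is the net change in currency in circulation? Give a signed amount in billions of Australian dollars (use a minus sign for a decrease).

+$404 billion

RBA balance sheet:
  Assets:      Securities +$471B
  Liabilities: Bank reserves +$67B, Currency in circulation +$404B
So the change in currency in circulation is +$404 billion.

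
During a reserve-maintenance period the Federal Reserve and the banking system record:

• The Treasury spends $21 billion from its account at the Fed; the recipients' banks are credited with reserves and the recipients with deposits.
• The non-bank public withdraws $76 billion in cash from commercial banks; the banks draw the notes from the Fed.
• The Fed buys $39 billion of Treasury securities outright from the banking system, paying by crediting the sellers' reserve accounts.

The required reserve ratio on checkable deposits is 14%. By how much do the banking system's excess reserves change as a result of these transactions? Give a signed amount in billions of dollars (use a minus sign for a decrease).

-$8.3 billion

Government spending $21 billion: reserves +$21B, deposits +$21B.
Currency withdrawal $76 billion: reserves −$76B, deposits −$76B.
OMO purchase (from banks) $39 billion: reserves +$39B, deposits 0.
Totals: Δreserves = −$16B, Δdeposits = −$55B.
Δrequired reserves = 14% × −$55B = −$7.7B.
Δexcess reserves = Δreserves − Δrequired = −$16B − (−$7.7B) = -$8.3 billion.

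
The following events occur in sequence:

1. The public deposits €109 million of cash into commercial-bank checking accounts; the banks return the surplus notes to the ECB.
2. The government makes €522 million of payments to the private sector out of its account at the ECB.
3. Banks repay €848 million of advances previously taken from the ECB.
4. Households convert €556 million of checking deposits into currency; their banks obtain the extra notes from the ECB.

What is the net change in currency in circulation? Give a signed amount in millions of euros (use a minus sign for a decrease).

Currency deposit €109 million: notes return to the central bank → −€109M.
Government spending €522 million: no currency enters or leaves circulation → 0.
Discount-window repayment €848 million: no currency enters or leaves circulation → 0.
Currency withdrawal €556 million: notes leave the central bank → +€556M.
Net: −109 + 0 + 0 + 556 = +€447 million.

+€447 million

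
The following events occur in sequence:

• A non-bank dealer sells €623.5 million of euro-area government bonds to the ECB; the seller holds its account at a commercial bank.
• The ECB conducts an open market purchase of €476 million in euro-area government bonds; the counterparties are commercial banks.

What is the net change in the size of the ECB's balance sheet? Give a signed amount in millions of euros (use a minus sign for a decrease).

+€1099.5 million

ECB balance sheet:
  Assets:      Securities +€1099.5M
  Liabilities: Bank reserves +€1099.5M
Commercial banking system:
  Assets:      Reserves at CB +€1099.5M, Securities −€476M
  Liabilities: Checkable deposits +€623.5M
Change in total ECB assets = +€1099.5 million.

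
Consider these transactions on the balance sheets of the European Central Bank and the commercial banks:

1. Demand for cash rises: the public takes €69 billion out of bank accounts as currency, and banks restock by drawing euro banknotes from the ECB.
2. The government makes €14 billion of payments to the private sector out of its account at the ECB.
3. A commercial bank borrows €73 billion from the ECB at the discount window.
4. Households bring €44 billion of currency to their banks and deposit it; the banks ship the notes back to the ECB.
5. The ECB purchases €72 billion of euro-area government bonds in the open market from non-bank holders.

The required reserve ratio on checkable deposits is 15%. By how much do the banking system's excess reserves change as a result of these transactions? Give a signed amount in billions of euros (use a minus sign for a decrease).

Currency withdrawal €69 billion: reserves −€69B, deposits −€69B.
Government spending €14 billion: reserves +€14B, deposits +€14B.
Discount-window loan €73 billion: reserves +€73B, deposits 0.
Currency deposit €44 billion: reserves +€44B, deposits +€44B.
Asset purchase (from non-banks) €72 billion: reserves +€72B, deposits +€72B.
Totals: Δreserves = +€134B, Δdeposits = +€61B.
Δrequired reserves = 15% × +€61B = +€9.15B.
Δexcess reserves = Δreserves − Δrequired = +€134B − (+€9.15B) = +€124.85 billion.

+€124.85 billion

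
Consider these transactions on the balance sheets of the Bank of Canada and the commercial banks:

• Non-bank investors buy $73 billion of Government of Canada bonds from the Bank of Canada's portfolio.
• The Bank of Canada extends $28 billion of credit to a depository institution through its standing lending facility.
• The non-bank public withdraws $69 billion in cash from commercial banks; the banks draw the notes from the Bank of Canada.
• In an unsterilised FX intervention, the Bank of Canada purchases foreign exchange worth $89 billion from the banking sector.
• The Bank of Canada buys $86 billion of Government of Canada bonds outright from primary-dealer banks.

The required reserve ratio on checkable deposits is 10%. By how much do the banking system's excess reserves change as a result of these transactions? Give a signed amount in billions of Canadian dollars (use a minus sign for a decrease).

Asset sale (to non-banks) $73 billion: reserves −$73B, deposits −$73B.
Discount-window loan $28 billion: reserves +$28B, deposits 0.
Currency withdrawal $69 billion: reserves −$69B, deposits −$69B.
FX purchase $89 billion: reserves +$89B, deposits 0.
OMO purchase (from banks) $86 billion: reserves +$86B, deposits 0.
Totals: Δreserves = +$61B, Δdeposits = −$142B.
Δrequired reserves = 10% × −$142B = −$14.2B.
Δexcess reserves = Δreserves − Δrequired = +$61B − (−$14.2B) = +$75.2 billion.

+$75.2 billion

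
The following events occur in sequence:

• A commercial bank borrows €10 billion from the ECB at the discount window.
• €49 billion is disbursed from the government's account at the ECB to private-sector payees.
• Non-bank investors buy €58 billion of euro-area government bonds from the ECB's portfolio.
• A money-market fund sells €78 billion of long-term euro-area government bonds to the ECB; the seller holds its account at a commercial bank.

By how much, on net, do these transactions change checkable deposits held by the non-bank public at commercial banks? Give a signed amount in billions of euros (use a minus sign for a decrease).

+€69 billion

ECB balance sheet:
  Assets:      Securities +€20B, Loans to banks +€10B
  Liabilities: Bank reserves +€79B, Government deposits −€49B
Commercial banking system:
  Assets:      Reserves at CB +€79B
  Liabilities: Checkable deposits +€69B, Borrowings from CB +€10B
So the change in checkable deposits held by the non-bank public at commercial banks is +€69 billion.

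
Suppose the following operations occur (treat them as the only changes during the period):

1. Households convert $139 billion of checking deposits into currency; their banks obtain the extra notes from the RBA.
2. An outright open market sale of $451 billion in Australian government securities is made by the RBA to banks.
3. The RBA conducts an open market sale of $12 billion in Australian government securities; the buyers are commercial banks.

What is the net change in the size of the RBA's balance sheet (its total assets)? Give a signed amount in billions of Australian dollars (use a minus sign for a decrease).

RBA balance sheet:
  Assets:      Securities −$463B
  Liabilities: Bank reserves −$602B, Currency in circulation +$139B
Change in total RBA assets = -$463 billion.

-$463 billion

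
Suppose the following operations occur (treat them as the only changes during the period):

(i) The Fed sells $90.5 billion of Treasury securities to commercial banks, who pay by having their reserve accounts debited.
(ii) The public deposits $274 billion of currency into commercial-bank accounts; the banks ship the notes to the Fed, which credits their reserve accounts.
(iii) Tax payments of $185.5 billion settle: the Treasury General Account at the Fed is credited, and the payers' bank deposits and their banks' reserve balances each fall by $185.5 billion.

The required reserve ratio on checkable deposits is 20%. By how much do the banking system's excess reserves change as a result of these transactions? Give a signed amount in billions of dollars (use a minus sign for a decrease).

-$19.7 billion

OMO sale (to banks) $90.5 billion: reserves −$90.5B, deposits 0.
Currency deposit $274 billion: reserves +$274B, deposits +$274B.
Government account inflow $185.5 billion: reserves −$185.5B, deposits −$185.5B.
Totals: Δreserves = −$2B, Δdeposits = +$88.5B.
Δrequired reserves = 20% × +$88.5B = +$17.7B.
Δexcess reserves = Δreserves − Δrequired = −$2B − (+$17.7B) = -$19.7 billion.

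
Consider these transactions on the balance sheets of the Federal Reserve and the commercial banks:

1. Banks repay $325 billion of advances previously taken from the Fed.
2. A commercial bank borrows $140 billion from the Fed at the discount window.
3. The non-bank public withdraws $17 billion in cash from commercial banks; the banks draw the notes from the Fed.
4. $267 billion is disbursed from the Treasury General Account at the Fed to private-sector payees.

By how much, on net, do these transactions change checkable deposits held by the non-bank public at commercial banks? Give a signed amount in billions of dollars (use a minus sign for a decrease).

Fed balance sheet:
  Assets:      Loans to banks −$185B
  Liabilities: Bank reserves +$65B, Currency in circulation +$17B, Government deposits −$267B
Commercial banking system:
  Assets:      Reserves at CB +$65B
  Liabilities: Checkable deposits +$250B, Borrowings from CB −$185B
So the change in checkable deposits held by the non-bank public at commercial banks is +$250 billion.

+$250 billion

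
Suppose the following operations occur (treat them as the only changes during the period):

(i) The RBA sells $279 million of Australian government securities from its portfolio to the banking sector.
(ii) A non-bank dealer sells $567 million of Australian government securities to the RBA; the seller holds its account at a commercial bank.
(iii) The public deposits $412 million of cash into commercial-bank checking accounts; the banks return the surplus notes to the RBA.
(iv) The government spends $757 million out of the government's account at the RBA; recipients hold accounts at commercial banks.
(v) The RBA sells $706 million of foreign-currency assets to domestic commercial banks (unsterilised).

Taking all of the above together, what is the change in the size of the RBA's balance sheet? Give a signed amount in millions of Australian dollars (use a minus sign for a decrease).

-$418 million

RBA balance sheet:
  Assets:      Securities +$288M, Foreign assets −$706M
  Liabilities: Bank reserves +$751M, Currency in circulation −$412M, Government deposits −$757M
Commercial banking system:
  Assets:      Reserves at CB +$751M, Securities +$279M, Foreign assets +$706M
  Liabilities: Checkable deposits +$1736M
Change in total RBA assets = -$418 million.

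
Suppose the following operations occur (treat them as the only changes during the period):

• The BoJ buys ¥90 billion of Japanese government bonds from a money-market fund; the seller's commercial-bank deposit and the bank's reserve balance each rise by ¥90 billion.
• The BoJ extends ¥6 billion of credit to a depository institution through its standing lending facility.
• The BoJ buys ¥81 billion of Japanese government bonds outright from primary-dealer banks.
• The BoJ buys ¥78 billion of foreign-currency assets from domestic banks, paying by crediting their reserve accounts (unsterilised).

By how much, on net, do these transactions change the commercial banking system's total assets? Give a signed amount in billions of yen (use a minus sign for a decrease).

Asset purchase (from non-banks) ¥90 billion: bank balance sheets expand → +¥90B.
Discount-window loan ¥6 billion: bank balance sheets expand → +¥6B.
OMO purchase (from banks) ¥81 billion: just an asset swap on bank balance sheets → 0.
FX purchase ¥78 billion: just an asset swap on bank balance sheets → 0.
Net: 90 + 6 + 0 + 0 = +¥96 billion.

+¥96 billion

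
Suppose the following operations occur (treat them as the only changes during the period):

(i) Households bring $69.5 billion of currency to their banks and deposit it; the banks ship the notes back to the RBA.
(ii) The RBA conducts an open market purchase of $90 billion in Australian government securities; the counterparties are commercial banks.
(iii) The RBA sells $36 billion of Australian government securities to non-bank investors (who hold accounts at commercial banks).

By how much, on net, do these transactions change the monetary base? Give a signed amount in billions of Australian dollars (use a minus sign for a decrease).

+$54 billion

Currency deposit $69.5 billion: just a shift between currency and reserves — both are base money → 0.
OMO purchase (from banks) $90 billion: RBA balance sheet expands → +$90B.
Asset sale (to non-banks) $36 billion: RBA balance sheet contracts → −$36B.
Net: 0 + 90 − 36 = +$54 billion.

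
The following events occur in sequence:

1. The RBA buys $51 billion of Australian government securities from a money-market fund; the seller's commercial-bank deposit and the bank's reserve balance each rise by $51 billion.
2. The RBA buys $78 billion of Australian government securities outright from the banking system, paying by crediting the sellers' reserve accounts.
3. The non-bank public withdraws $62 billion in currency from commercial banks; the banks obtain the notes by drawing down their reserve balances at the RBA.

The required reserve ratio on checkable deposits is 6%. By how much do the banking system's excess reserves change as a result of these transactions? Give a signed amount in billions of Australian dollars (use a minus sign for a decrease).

+$67.66 billion

Asset purchase (from non-banks) $51 billion: reserves +$51B, deposits +$51B.
OMO purchase (from banks) $78 billion: reserves +$78B, deposits 0.
Currency withdrawal $62 billion: reserves −$62B, deposits −$62B.
Totals: Δreserves = +$67B, Δdeposits = −$11B.
Δrequired reserves = 6% × −$11B = −$0.66B.
Δexcess reserves = Δreserves − Δrequired = +$67B − (−$0.66B) = +$67.66 billion.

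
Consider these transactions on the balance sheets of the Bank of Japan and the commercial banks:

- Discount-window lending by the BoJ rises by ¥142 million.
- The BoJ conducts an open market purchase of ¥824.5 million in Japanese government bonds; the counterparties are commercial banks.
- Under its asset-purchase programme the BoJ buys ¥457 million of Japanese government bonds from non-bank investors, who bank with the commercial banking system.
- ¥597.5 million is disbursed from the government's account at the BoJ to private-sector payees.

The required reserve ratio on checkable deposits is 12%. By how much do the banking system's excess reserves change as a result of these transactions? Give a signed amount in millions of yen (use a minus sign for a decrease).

+¥1894.46 million

Discount-window loan ¥142 million: reserves +¥142M, deposits 0.
OMO purchase (from banks) ¥824.5 million: reserves +¥824.5M, deposits 0.
Asset purchase (from non-banks) ¥457 million: reserves +¥457M, deposits +¥457M.
Government spending ¥597.5 million: reserves +¥597.5M, deposits +¥597.5M.
Totals: Δreserves = +¥2021M, Δdeposits = +¥1054.5M.
Δrequired reserves = 12% × +¥1054.5M = +¥126.54M.
Δexcess reserves = Δreserves − Δrequired = +¥2021M − (+¥126.54M) = +¥1894.46 million.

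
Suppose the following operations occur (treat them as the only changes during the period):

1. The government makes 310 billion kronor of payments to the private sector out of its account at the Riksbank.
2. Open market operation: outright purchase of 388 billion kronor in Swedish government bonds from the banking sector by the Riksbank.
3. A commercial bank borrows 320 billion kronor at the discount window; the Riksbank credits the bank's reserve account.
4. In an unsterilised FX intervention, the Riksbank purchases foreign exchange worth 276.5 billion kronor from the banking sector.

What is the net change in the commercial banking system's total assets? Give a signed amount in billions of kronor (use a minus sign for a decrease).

+630 billion

Government spending 310 billion kronor: bank balance sheets expand → +310B.
OMO purchase (from banks) 388 billion kronor: just an asset swap on bank balance sheets → 0.
Discount-window loan 320 billion kronor: bank balance sheets expand → +320B.
FX purchase 276.5 billion kronor: just an asset swap on bank balance sheets → 0.
Net: 310 + 0 + 320 + 0 = +630 billion.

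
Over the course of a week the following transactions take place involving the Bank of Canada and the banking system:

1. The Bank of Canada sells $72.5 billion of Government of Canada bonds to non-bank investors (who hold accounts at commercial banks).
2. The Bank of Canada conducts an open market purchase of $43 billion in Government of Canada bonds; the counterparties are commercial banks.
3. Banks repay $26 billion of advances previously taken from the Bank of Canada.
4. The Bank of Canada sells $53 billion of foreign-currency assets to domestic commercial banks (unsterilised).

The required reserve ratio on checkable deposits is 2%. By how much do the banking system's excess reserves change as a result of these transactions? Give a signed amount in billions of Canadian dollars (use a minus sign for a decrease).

-$107.05 billion

Asset sale (to non-banks) $72.5 billion: reserves −$72.5B, deposits −$72.5B.
OMO purchase (from banks) $43 billion: reserves +$43B, deposits 0.
Discount-window repayment $26 billion: reserves −$26B, deposits 0.
FX sale $53 billion: reserves −$53B, deposits 0.
Totals: Δreserves = −$108.5B, Δdeposits = −$72.5B.
Δrequired reserves = 2% × −$72.5B = −$1.45B.
Δexcess reserves = Δreserves − Δrequired = −$108.5B − (−$1.45B) = -$107.05 billion.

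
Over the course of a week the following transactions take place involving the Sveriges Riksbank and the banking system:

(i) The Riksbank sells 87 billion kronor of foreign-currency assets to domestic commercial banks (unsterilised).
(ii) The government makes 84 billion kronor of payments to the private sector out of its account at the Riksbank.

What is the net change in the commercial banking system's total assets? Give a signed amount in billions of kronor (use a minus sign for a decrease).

+84 billion

Riksbank balance sheet:
  Assets:      Foreign assets −87B
  Liabilities: Bank reserves −3B, Government deposits −84B
Commercial banking system:
  Assets:      Reserves at CB −3B, Foreign assets +87B
  Liabilities: Checkable deposits +84B
Change in total bank assets = +84 billion.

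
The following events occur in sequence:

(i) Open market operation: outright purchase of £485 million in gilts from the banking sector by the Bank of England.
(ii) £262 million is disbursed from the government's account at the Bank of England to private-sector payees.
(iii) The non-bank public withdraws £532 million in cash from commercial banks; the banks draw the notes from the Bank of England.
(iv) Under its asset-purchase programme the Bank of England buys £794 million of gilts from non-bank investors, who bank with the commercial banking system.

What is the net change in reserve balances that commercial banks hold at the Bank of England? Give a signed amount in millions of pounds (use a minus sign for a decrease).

+£1009 million

Bank of England balance sheet:
  Assets:      Securities +£1279M
  Liabilities: Bank reserves +£1009M, Currency in circulation +£532M, Government deposits −£262M
So the change in reserve balances that commercial banks hold at the Bank of England is +£1009 million.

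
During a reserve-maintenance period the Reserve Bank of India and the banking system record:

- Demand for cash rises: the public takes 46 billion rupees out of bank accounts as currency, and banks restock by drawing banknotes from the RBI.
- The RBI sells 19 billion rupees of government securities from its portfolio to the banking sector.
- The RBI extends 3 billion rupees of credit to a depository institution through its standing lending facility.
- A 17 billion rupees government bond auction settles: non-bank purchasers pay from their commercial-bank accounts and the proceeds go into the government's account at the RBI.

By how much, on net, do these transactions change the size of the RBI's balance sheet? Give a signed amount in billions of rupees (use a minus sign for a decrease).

Currency withdrawal 46 billion rupees: only the composition of liabilities changes → 0.
OMO sale (to banks) 19 billion rupees: an RBI asset is shed → −19B.
Discount-window loan 3 billion rupees: an RBI asset is acquired → +3B.
Government account inflow 17 billion rupees: only the composition of liabilities changes → 0.
Net: 0 − 19 + 3 + 0 = -16 billion.

-16 billion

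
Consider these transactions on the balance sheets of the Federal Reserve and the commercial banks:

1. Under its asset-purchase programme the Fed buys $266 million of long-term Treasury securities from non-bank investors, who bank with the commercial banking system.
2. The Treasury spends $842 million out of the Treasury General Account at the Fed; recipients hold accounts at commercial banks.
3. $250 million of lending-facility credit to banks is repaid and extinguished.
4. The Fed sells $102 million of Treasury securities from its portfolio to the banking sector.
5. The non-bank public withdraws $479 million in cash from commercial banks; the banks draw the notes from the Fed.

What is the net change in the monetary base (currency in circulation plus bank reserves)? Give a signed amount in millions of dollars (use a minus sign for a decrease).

Asset purchase (from non-banks) $266 million: Fed balance sheet expands → +$266M.
Government spending $842 million: a non-base liability converts back to reserves → +$842M.
Discount-window repayment $250 million: Fed balance sheet contracts → −$250M.
OMO sale (to banks) $102 million: Fed balance sheet contracts → −$102M.
Currency withdrawal $479 million: just a shift between currency and reserves — both are base money → 0.
Net: 266 + 842 − 250 − 102 + 0 = +$756 million.

+$756 million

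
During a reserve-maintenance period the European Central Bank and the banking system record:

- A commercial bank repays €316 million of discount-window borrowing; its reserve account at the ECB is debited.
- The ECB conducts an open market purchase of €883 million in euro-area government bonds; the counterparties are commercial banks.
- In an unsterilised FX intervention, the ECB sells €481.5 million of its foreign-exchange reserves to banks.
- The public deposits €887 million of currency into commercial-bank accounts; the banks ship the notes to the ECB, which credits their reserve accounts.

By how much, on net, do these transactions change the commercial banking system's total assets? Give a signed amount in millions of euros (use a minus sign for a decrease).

+€571 million

ECB balance sheet:
  Assets:      Securities +€883M, Loans to banks −€316M, Foreign assets −€481.5M
  Liabilities: Bank reserves +€972.5M, Currency in circulation −€887M
Commercial banking system:
  Assets:      Reserves at CB +€972.5M, Securities −€883M, Foreign assets +€481.5M
  Liabilities: Checkable deposits +€887M, Borrowings from CB −€316M
Change in total bank assets = +€571 million.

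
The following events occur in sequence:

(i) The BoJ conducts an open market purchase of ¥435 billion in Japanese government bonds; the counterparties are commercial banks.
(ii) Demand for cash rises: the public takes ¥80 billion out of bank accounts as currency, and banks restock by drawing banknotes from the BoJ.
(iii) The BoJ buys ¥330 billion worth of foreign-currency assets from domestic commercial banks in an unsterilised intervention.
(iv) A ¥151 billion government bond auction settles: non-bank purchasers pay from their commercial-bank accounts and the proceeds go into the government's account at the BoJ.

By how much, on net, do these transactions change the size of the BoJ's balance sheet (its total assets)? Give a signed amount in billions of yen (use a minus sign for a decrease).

+¥765 billion

OMO purchase (from banks) ¥435 billion: a BoJ asset is acquired → +¥435B.
Currency withdrawal ¥80 billion: only the composition of liabilities changes → 0.
FX purchase ¥330 billion: a BoJ asset is acquired → +¥330B.
Government account inflow ¥151 billion: only the composition of liabilities changes → 0.
Net: 435 + 0 + 330 + 0 = +¥765 billion.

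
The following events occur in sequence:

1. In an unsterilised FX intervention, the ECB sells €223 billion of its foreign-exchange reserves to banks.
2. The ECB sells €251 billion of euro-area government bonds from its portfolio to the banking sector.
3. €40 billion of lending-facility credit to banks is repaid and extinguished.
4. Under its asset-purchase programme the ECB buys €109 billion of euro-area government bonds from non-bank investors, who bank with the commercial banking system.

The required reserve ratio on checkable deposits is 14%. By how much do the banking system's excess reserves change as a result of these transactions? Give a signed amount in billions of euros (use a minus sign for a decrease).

-€420.26 billion

FX sale €223 billion: reserves −€223B, deposits 0.
OMO sale (to banks) €251 billion: reserves −€251B, deposits 0.
Discount-window repayment €40 billion: reserves −€40B, deposits 0.
Asset purchase (from non-banks) €109 billion: reserves +€109B, deposits +€109B.
Totals: Δreserves = −€405B, Δdeposits = +€109B.
Δrequired reserves = 14% × +€109B = +€15.26B.
Δexcess reserves = Δreserves − Δrequired = −€405B − (+€15.26B) = -€420.26 billion.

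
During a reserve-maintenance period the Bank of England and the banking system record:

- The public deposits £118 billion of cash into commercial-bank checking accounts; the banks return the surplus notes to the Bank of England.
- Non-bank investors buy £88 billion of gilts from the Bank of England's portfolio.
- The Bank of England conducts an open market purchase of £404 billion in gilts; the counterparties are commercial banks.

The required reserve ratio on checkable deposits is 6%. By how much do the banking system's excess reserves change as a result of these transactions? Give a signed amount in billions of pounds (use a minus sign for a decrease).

+£432.2 billion

Currency deposit £118 billion: reserves +£118B, deposits +£118B.
Asset sale (to non-banks) £88 billion: reserves −£88B, deposits −£88B.
OMO purchase (from banks) £404 billion: reserves +£404B, deposits 0.
Totals: Δreserves = +£434B, Δdeposits = +£30B.
Δrequired reserves = 6% × +£30B = +£1.8B.
Δexcess reserves = Δreserves − Δrequired = +£434B − (+£1.8B) = +£432.2 billion.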